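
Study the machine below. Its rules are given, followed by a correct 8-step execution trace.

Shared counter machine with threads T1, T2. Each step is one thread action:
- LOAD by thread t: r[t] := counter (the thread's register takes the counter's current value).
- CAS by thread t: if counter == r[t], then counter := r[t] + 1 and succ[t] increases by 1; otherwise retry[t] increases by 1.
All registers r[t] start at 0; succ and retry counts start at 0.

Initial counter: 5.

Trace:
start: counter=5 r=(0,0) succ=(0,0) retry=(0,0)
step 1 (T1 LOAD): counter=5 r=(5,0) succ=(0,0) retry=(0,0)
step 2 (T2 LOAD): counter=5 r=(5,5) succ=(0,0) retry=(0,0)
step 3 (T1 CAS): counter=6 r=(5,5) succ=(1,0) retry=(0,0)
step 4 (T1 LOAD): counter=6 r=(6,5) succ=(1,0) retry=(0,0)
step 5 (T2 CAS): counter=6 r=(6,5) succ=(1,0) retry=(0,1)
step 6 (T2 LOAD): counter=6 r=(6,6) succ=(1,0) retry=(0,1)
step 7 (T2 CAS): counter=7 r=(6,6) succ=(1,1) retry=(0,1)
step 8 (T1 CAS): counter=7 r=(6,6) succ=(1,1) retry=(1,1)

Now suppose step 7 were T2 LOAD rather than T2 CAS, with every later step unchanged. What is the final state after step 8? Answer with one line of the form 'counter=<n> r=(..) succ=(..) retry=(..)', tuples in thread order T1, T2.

(re-executing from step 7 with the substitution; state before step 7: counter=6 r=(6,6) succ=(1,0) retry=(0,1))
step 7 (T2 LOAD): counter=6 r=(6,6) succ=(1,0) retry=(0,1)
step 8 (T1 CAS): counter=7 r=(6,6) succ=(2,0) retry=(0,1)

counter=7 r=(6,6) succ=(2,0) retry=(0,1)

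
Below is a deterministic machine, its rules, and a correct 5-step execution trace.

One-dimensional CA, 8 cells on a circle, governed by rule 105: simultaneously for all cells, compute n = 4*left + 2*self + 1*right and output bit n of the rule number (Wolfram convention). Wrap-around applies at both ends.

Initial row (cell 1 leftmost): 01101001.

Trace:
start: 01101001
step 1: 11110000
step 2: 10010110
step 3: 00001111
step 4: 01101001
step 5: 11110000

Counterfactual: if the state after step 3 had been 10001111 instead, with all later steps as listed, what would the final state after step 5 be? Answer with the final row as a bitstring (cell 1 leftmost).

01010010

state after step 3 := 10001111
step 4: 10101000
step 5: 01010010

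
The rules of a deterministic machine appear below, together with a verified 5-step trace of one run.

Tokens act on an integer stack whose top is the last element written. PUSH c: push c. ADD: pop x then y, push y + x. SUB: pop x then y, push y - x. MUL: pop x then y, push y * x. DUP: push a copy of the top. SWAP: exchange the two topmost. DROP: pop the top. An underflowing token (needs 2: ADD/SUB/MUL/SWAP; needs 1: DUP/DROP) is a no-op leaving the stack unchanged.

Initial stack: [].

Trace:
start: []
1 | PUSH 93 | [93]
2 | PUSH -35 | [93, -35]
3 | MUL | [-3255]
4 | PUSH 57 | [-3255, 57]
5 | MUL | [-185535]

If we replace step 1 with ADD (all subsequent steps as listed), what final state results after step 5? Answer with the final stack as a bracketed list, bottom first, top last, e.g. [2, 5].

[-1995]

(re-executing from step 1 with the substitution; state before step 1: [])
1 | ADD | []
2 | PUSH -35 | [-35]
3 | MUL | [-35]
4 | PUSH 57 | [-35, 57]
5 | MUL | [-1995]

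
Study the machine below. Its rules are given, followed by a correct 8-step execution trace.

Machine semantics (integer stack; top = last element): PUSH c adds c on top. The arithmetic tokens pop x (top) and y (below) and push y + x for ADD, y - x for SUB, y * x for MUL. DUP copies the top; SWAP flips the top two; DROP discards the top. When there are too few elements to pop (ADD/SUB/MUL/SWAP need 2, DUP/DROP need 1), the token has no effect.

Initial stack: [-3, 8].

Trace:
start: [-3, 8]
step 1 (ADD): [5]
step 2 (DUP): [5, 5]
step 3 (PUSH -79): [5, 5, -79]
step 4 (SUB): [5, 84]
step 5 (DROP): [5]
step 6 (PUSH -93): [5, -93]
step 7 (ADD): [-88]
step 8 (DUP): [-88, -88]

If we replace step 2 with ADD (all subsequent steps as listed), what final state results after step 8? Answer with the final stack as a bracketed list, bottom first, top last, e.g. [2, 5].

[-93, -93]

(re-executing from step 2 with the substitution; state before step 2: [5])
step 2 (ADD): [5]
step 3 (PUSH -79): [5, -79]
step 4 (SUB): [84]
step 5 (DROP): []
step 6 (PUSH -93): [-93]
step 7 (ADD): [-93]
step 8 (DUP): [-93, -93]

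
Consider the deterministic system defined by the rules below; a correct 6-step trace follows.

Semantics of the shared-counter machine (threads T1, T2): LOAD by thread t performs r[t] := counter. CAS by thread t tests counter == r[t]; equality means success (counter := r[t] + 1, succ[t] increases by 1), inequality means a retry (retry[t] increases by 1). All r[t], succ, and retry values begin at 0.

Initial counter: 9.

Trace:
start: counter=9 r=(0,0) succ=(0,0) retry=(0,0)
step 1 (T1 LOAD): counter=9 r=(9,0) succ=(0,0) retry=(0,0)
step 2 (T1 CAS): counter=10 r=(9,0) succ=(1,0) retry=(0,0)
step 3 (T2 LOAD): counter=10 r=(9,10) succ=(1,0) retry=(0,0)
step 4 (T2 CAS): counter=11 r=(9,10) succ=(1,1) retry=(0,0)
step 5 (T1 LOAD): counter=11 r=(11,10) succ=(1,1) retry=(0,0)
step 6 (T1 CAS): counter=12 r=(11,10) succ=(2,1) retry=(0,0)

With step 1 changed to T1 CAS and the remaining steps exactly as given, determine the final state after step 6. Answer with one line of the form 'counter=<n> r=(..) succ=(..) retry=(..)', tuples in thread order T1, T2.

counter=11 r=(10,9) succ=(1,1) retry=(2,0)

(re-executing from step 1 with the substitution; state before step 1: counter=9 r=(0,0) succ=(0,0) retry=(0,0))
step 1 (T1 CAS): counter=9 r=(0,0) succ=(0,0) retry=(1,0)
step 2 (T1 CAS): counter=9 r=(0,0) succ=(0,0) retry=(2,0)
step 3 (T2 LOAD): counter=9 r=(0,9) succ=(0,0) retry=(2,0)
step 4 (T2 CAS): counter=10 r=(0,9) succ=(0,1) retry=(2,0)
step 5 (T1 LOAD): counter=10 r=(10,9) succ=(0,1) retry=(2,0)
step 6 (T1 CAS): counter=11 r=(10,9) succ=(1,1) retry=(2,0)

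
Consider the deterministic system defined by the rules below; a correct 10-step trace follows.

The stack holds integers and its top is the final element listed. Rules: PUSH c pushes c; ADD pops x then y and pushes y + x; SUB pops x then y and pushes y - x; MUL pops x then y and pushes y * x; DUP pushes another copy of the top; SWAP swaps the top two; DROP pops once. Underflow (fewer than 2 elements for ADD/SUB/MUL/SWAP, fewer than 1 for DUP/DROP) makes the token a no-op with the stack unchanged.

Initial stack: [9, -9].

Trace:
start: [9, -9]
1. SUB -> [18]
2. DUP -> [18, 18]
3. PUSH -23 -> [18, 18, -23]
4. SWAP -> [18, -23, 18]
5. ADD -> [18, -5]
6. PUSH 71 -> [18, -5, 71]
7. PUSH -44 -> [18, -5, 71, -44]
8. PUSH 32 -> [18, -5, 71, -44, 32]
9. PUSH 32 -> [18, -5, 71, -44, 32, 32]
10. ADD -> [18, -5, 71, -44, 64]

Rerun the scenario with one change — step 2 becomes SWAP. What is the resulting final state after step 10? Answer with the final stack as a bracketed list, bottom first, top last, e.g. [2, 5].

[-5, 71, -44, 64]

(re-executing from step 2 with the substitution; state before step 2: [18])
2. SWAP -> [18]
3. PUSH -23 -> [18, -23]
4. SWAP -> [-23, 18]
5. ADD -> [-5]
6. PUSH 71 -> [-5, 71]
7. PUSH -44 -> [-5, 71, -44]
8. PUSH 32 -> [-5, 71, -44, 32]
9. PUSH 32 -> [-5, 71, -44, 32, 32]
10. ADD -> [-5, 71, -44, 64]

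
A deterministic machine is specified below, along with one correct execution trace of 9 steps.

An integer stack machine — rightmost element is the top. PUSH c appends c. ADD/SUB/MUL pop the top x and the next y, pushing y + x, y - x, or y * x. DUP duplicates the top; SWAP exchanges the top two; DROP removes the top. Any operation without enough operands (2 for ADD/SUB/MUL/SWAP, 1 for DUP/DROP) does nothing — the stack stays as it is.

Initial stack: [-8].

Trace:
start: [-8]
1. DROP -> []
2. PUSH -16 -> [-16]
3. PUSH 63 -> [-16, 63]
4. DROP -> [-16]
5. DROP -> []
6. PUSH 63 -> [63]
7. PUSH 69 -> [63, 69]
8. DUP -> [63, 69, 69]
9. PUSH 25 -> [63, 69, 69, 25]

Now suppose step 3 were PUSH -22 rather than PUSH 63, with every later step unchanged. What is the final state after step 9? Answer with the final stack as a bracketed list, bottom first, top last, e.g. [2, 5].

(re-executing from step 3 with the substitution; state before step 3: [-16])
3. PUSH -22 -> [-16, -22]
4. DROP -> [-16]
5. DROP -> []
6. PUSH 63 -> [63]
7. PUSH 69 -> [63, 69]
8. DUP -> [63, 69, 69]
9. PUSH 25 -> [63, 69, 69, 25]

[63, 69, 69, 25]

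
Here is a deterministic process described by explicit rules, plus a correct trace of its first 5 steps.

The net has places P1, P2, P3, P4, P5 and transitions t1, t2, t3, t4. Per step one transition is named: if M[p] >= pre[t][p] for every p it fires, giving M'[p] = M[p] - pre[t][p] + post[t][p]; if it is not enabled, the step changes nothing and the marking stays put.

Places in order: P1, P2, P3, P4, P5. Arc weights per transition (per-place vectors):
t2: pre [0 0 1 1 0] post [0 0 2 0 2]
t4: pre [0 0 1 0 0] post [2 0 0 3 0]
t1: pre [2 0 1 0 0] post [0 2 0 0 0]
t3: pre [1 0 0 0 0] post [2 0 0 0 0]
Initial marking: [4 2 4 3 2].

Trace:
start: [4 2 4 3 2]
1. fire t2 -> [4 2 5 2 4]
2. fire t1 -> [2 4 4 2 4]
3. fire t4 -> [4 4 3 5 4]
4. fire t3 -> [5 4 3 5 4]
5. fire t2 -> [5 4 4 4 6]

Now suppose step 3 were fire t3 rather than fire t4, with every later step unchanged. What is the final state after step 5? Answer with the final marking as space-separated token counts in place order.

4 4 5 1 6

(re-executing from step 3 with the substitution; state before step 3: [2 4 4 2 4])
3. fire t3 -> [3 4 4 2 4]
4. fire t3 -> [4 4 4 2 4]
5. fire t2 -> [4 4 5 1 6]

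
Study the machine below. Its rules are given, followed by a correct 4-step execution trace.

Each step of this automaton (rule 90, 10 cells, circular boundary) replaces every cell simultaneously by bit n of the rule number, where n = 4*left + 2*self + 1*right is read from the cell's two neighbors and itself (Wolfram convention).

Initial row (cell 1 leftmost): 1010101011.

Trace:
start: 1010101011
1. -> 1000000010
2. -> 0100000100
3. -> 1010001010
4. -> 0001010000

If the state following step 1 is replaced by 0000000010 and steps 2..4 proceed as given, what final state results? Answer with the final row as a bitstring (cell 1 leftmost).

0100010101

state after step 1 := 0000000010
2. -> 0000000101
3. -> 1000001000
4. -> 0100010101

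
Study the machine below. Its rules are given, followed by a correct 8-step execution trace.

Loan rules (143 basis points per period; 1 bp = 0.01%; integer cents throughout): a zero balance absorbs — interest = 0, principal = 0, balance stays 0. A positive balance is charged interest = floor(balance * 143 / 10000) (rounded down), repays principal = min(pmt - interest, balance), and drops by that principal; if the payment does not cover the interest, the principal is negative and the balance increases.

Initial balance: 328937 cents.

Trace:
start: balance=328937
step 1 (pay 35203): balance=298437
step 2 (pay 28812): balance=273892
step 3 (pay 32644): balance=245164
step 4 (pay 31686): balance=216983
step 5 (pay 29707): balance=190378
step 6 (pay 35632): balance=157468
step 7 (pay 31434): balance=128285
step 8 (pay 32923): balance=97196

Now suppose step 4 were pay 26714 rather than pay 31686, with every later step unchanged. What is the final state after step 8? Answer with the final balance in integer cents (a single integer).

102458

(re-executing from step 4 with the substitution; state before step 4: balance=245164)
step 4 (pay 26714): balance=221955
step 5 (pay 29707): balance=195421
step 6 (pay 35632): balance=162583
step 7 (pay 31434): balance=133473
step 8 (pay 32923): balance=102458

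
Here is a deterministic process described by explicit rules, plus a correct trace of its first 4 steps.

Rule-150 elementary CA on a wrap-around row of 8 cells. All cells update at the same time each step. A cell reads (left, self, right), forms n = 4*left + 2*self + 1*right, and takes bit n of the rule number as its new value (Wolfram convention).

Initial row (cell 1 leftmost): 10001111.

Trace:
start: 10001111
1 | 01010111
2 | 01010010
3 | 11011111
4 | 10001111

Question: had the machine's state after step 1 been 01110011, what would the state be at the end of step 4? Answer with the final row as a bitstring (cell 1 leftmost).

state after step 1 := 01110011
2 | 00101100
3 | 01100010
4 | 10010111

10010111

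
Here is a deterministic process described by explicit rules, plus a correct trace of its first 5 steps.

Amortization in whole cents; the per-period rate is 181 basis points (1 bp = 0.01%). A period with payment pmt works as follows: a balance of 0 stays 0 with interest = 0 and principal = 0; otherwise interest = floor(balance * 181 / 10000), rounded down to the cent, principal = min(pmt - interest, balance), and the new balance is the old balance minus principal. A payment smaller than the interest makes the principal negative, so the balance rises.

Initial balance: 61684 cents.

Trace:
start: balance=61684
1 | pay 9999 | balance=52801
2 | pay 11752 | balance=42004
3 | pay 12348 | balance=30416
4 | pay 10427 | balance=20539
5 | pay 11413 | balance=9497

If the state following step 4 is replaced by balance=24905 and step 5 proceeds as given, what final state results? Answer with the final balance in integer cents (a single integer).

state after step 4 := balance=24905
5 | pay 11413 | balance=13942

13942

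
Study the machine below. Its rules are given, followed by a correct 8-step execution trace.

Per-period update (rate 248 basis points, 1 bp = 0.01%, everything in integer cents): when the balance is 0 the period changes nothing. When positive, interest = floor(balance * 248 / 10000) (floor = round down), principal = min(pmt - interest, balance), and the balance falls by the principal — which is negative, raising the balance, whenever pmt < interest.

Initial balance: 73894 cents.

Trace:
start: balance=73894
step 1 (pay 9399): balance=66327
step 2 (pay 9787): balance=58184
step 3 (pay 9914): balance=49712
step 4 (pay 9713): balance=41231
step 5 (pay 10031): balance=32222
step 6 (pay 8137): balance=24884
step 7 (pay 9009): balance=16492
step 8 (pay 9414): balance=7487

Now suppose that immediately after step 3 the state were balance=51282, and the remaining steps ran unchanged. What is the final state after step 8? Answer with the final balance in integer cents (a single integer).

state after step 3 := balance=51282
step 4 (pay 9713): balance=42840
step 5 (pay 10031): balance=33871
step 6 (pay 8137): balance=26574
step 7 (pay 9009): balance=18224
step 8 (pay 9414): balance=9261

9261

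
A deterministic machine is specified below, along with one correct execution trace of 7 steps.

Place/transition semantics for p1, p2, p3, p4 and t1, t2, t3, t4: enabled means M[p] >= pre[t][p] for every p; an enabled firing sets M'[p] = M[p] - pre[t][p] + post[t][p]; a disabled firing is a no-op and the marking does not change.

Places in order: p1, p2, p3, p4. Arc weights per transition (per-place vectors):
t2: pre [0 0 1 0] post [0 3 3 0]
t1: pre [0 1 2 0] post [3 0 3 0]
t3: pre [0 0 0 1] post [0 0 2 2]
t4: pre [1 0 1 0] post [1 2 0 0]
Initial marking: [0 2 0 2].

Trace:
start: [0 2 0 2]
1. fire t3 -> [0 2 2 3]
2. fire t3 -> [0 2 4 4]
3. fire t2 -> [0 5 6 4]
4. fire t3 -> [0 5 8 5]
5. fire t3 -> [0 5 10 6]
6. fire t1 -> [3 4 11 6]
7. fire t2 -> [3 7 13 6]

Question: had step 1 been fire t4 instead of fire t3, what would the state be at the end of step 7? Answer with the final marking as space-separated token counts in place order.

(re-executing from step 1 with the substitution; state before step 1: [0 2 0 2])
1. fire t4 -> [0 2 0 2]
2. fire t3 -> [0 2 2 3]
3. fire t2 -> [0 5 4 3]
4. fire t3 -> [0 5 6 4]
5. fire t3 -> [0 5 8 5]
6. fire t1 -> [3 4 9 5]
7. fire t2 -> [3 7 11 5]

3 7 11 5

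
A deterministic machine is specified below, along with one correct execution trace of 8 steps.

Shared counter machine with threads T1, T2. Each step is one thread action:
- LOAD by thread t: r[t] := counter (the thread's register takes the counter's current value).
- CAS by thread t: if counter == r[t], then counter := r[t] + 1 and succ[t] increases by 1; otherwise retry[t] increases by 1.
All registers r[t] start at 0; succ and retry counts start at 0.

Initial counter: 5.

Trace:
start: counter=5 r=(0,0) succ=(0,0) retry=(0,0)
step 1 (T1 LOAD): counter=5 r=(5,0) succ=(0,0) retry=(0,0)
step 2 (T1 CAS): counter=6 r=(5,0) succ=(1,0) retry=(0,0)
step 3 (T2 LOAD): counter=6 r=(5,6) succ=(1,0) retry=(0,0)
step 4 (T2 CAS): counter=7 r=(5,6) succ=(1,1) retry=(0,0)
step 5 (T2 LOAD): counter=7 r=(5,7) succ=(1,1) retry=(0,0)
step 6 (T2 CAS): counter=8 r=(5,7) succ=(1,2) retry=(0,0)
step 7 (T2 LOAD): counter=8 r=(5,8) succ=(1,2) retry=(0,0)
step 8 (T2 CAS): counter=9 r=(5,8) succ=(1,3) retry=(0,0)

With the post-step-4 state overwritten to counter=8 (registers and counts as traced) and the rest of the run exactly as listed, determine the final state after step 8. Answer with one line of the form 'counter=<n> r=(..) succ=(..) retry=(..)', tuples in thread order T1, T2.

counter=10 r=(5,9) succ=(1,3) retry=(0,0)

state after step 4 := counter=8 r=(5,6) succ=(1,1) retry=(0,0)
step 5 (T2 LOAD): counter=8 r=(5,8) succ=(1,1) retry=(0,0)
step 6 (T2 CAS): counter=9 r=(5,8) succ=(1,2) retry=(0,0)
step 7 (T2 LOAD): counter=9 r=(5,9) succ=(1,2) retry=(0,0)
step 8 (T2 CAS): counter=10 r=(5,9) succ=(1,3) retry=(0,0)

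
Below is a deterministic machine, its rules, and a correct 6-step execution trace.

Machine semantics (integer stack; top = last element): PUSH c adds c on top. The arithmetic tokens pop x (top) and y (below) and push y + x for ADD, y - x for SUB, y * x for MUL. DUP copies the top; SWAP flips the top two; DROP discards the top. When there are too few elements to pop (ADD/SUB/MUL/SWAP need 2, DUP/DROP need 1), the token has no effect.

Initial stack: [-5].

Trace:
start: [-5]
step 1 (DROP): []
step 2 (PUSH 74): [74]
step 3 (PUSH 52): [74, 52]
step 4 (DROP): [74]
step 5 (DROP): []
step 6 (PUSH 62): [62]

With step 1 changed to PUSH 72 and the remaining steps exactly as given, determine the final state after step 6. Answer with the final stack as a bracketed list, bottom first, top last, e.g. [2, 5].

[-5, 72, 62]

(re-executing from step 1 with the substitution; state before step 1: [-5])
step 1 (PUSH 72): [-5, 72]
step 2 (PUSH 74): [-5, 72, 74]
step 3 (PUSH 52): [-5, 72, 74, 52]
step 4 (DROP): [-5, 72, 74]
step 5 (DROP): [-5, 72]
step 6 (PUSH 62): [-5, 72, 62]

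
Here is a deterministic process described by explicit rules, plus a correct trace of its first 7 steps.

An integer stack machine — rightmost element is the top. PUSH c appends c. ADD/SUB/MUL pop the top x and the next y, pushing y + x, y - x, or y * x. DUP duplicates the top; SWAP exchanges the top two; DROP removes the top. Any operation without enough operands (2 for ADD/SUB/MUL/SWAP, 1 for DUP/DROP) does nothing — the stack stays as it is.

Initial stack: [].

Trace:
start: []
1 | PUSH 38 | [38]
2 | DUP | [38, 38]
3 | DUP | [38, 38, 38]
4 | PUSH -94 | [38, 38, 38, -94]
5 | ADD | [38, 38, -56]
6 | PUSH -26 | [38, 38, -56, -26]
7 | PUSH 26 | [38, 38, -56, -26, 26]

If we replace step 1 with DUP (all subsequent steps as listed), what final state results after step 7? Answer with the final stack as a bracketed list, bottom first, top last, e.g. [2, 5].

[-94, -26, 26]

(re-executing from step 1 with the substitution; state before step 1: [])
1 | DUP | []
2 | DUP | []
3 | DUP | []
4 | PUSH -94 | [-94]
5 | ADD | [-94]
6 | PUSH -26 | [-94, -26]
7 | PUSH 26 | [-94, -26, 26]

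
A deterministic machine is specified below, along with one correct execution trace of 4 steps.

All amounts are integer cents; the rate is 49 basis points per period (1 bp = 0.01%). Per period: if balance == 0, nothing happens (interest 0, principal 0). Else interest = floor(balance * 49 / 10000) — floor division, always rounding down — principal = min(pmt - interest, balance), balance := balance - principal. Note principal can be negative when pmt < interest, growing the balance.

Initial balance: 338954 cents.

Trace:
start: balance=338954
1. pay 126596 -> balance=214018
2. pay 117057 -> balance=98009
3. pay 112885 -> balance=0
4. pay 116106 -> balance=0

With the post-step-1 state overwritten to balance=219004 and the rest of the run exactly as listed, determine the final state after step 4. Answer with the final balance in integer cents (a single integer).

0

state after step 1 := balance=219004
2. pay 117057 -> balance=103020
3. pay 112885 -> balance=0
4. pay 116106 -> balance=0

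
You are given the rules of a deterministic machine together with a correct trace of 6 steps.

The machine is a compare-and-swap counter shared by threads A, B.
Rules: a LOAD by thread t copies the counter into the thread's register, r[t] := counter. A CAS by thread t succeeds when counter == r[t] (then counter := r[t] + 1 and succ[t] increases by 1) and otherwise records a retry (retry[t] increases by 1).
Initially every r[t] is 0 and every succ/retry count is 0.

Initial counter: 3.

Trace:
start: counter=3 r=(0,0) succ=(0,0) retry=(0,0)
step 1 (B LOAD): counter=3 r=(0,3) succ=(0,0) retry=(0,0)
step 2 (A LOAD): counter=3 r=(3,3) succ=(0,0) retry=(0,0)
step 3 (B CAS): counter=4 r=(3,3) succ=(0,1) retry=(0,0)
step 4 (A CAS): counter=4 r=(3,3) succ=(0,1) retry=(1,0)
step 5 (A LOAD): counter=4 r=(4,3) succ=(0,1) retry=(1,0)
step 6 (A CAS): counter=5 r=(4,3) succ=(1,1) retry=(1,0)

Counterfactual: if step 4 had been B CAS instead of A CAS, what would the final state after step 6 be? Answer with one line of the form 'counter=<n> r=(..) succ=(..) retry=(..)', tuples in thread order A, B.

counter=5 r=(4,3) succ=(1,1) retry=(0,1)

(re-executing from step 4 with the substitution; state before step 4: counter=4 r=(3,3) succ=(0,1) retry=(0,0))
step 4 (B CAS): counter=4 r=(3,3) succ=(0,1) retry=(0,1)
step 5 (A LOAD): counter=4 r=(4,3) succ=(0,1) retry=(0,1)
step 6 (A CAS): counter=5 r=(4,3) succ=(1,1) retry=(0,1)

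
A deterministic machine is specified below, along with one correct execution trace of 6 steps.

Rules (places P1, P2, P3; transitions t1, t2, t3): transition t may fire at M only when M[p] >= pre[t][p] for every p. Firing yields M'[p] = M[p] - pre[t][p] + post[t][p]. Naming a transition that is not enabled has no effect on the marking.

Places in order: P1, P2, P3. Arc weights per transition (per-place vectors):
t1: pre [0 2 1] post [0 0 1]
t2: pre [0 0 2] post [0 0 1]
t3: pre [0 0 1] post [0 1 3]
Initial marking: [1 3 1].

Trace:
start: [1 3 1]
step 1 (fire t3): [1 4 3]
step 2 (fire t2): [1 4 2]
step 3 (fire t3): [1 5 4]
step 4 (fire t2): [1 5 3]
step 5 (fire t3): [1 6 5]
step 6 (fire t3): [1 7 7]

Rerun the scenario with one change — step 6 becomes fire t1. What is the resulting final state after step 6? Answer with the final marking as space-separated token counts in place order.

(re-executing from step 6 with the substitution; state before step 6: [1 6 5])
step 6 (fire t1): [1 4 5]

1 4 5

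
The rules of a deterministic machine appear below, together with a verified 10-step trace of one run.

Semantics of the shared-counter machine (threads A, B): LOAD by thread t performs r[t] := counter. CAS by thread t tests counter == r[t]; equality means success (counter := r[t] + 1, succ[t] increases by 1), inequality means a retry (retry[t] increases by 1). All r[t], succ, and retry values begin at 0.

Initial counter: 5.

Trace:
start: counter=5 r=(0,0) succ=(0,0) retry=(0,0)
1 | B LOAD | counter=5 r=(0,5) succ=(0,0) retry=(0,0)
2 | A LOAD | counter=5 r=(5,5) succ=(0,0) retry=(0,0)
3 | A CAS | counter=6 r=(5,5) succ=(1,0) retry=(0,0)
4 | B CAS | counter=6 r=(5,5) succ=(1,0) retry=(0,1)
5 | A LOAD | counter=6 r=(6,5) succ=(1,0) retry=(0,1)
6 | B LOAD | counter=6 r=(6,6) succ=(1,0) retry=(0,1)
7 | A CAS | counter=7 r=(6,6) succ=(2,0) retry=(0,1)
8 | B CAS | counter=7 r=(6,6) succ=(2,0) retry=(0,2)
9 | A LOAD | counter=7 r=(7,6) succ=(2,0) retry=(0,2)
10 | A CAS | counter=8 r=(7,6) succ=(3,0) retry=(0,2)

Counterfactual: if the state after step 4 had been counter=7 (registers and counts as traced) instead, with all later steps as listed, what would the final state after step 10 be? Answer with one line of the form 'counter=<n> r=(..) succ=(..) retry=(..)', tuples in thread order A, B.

counter=9 r=(8,7) succ=(3,0) retry=(0,2)

state after step 4 := counter=7 r=(5,5) succ=(1,0) retry=(0,1)
5 | A LOAD | counter=7 r=(7,5) succ=(1,0) retry=(0,1)
6 | B LOAD | counter=7 r=(7,7) succ=(1,0) retry=(0,1)
7 | A CAS | counter=8 r=(7,7) succ=(2,0) retry=(0,1)
8 | B CAS | counter=8 r=(7,7) succ=(2,0) retry=(0,2)
9 | A LOAD | counter=8 r=(8,7) succ=(2,0) retry=(0,2)
10 | A CAS | counter=9 r=(8,7) succ=(3,0) retry=(0,2)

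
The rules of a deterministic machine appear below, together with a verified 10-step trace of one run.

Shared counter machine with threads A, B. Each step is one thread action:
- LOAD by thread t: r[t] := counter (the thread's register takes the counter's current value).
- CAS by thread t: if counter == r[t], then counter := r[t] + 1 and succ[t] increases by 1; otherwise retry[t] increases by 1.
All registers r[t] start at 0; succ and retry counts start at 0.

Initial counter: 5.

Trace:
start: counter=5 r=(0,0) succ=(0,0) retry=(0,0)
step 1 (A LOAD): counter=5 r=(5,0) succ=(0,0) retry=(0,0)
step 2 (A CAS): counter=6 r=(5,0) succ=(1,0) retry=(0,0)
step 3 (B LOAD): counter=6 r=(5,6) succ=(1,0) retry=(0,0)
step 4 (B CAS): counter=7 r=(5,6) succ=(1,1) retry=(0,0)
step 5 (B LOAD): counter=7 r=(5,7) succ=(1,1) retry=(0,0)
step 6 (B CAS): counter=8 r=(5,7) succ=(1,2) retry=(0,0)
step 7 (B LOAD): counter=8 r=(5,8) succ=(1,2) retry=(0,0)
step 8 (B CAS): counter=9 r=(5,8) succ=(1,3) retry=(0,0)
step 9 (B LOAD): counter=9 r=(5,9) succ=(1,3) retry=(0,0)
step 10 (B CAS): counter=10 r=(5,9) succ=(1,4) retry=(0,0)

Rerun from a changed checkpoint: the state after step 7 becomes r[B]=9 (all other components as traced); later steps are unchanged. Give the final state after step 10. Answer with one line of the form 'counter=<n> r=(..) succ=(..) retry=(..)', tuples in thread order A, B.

state after step 7 := counter=8 r=(5,9) succ=(1,2) retry=(0,0)
step 8 (B CAS): counter=8 r=(5,9) succ=(1,2) retry=(0,1)
step 9 (B LOAD): counter=8 r=(5,8) succ=(1,2) retry=(0,1)
step 10 (B CAS): counter=9 r=(5,8) succ=(1,3) retry=(0,1)

counter=9 r=(5,8) succ=(1,3) retry=(0,1)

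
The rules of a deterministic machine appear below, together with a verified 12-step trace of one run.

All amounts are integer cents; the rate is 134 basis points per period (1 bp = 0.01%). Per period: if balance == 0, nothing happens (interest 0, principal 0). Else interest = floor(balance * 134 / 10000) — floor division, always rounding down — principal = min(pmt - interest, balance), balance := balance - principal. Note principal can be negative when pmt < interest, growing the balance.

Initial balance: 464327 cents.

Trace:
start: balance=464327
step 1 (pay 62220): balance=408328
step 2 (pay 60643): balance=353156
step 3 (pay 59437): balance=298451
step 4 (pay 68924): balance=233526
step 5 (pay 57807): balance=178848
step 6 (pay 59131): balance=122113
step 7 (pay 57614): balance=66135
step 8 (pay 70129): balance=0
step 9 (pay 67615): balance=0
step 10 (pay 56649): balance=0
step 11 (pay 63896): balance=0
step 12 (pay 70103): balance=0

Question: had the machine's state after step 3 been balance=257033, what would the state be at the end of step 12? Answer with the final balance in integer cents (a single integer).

0

state after step 3 := balance=257033
step 4 (pay 68924): balance=191553
step 5 (pay 57807): balance=136312
step 6 (pay 59131): balance=79007
step 7 (pay 57614): balance=22451
step 8 (pay 70129): balance=0
step 9 (pay 67615): balance=0
step 10 (pay 56649): balance=0
step 11 (pay 63896): balance=0
step 12 (pay 70103): balance=0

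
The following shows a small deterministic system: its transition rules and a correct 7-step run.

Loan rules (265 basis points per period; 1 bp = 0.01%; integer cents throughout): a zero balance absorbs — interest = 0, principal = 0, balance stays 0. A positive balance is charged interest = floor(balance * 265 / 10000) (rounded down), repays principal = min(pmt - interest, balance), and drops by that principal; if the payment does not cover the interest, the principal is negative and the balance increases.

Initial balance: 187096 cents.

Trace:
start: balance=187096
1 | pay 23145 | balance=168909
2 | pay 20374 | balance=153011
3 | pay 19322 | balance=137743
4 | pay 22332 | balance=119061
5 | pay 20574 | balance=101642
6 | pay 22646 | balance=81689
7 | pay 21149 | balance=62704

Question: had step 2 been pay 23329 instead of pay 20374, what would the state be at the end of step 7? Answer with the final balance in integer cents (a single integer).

59335

(re-executing from step 2 with the substitution; state before step 2: balance=168909)
2 | pay 23329 | balance=150056
3 | pay 19322 | balance=134710
4 | pay 22332 | balance=115947
5 | pay 20574 | balance=98445
6 | pay 22646 | balance=78407
7 | pay 21149 | balance=59335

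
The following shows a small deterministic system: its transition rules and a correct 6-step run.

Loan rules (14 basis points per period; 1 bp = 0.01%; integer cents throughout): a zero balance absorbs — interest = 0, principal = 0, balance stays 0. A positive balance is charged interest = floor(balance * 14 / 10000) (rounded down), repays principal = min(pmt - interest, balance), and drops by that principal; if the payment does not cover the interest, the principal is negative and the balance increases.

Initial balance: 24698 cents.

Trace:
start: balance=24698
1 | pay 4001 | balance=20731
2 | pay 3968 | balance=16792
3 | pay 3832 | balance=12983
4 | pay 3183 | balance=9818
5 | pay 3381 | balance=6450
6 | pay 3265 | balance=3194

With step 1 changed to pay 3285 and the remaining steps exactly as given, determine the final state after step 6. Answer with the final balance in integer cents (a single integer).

(re-executing from step 1 with the substitution; state before step 1: balance=24698)
1 | pay 3285 | balance=21447
2 | pay 3968 | balance=17509
3 | pay 3832 | balance=13701
4 | pay 3183 | balance=10537
5 | pay 3381 | balance=7170
6 | pay 3265 | balance=3915

3915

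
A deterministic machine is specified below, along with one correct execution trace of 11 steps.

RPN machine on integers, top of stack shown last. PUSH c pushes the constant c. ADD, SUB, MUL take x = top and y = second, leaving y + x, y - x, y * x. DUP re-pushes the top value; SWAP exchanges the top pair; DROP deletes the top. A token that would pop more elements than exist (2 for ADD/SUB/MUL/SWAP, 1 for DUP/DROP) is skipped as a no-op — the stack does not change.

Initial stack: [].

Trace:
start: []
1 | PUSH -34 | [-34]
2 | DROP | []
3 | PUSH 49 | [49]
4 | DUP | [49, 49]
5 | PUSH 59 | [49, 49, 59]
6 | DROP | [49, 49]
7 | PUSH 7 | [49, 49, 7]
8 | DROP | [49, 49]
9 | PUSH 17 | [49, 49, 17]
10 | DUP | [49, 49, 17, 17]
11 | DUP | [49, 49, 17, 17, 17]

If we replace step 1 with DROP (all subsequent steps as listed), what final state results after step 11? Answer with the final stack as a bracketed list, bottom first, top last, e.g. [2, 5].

(re-executing from step 1 with the substitution; state before step 1: [])
1 | DROP | []
2 | DROP | []
3 | PUSH 49 | [49]
4 | DUP | [49, 49]
5 | PUSH 59 | [49, 49, 59]
6 | DROP | [49, 49]
7 | PUSH 7 | [49, 49, 7]
8 | DROP | [49, 49]
9 | PUSH 17 | [49, 49, 17]
10 | DUP | [49, 49, 17, 17]
11 | DUP | [49, 49, 17, 17, 17]

[49, 49, 17, 17, 17]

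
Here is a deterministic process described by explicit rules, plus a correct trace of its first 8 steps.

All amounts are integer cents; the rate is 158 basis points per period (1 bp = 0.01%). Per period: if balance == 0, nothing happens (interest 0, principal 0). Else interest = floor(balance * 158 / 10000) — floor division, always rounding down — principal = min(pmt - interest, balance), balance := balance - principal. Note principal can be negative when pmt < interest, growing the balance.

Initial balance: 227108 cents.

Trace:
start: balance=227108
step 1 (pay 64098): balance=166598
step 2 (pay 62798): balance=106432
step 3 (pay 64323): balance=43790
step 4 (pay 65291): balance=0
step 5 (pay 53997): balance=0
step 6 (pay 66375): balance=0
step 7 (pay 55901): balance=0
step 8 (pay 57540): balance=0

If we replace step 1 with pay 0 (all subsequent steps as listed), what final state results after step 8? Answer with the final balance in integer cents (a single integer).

(re-executing from step 1 with the substitution; state before step 1: balance=227108)
step 1 (pay 0): balance=230696
step 2 (pay 62798): balance=171542
step 3 (pay 64323): balance=109929
step 4 (pay 65291): balance=46374
step 5 (pay 53997): balance=0
step 6 (pay 66375): balance=0
step 7 (pay 55901): balance=0
step 8 (pay 57540): balance=0

0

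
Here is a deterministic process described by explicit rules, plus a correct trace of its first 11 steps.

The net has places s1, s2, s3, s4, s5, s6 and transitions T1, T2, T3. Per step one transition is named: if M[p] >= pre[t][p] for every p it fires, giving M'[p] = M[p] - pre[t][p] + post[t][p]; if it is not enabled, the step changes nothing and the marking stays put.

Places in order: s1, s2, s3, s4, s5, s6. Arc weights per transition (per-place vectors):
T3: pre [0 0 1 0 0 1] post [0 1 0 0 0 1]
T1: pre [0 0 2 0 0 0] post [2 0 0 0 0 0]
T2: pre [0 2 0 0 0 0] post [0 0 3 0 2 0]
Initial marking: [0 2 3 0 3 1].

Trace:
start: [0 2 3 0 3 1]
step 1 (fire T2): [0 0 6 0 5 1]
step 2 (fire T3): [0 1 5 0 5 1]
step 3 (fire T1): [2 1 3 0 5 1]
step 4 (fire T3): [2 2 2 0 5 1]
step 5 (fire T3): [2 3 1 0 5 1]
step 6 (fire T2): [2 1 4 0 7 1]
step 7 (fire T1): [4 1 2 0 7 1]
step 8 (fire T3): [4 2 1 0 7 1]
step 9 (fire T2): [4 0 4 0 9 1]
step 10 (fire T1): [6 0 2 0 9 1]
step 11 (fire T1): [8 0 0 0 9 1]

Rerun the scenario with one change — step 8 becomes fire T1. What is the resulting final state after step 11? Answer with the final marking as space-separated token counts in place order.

(re-executing from step 8 with the substitution; state before step 8: [4 1 2 0 7 1])
step 8 (fire T1): [6 1 0 0 7 1]
step 9 (fire T2): [6 1 0 0 7 1]
step 10 (fire T1): [6 1 0 0 7 1]
step 11 (fire T1): [6 1 0 0 7 1]

6 1 0 0 7 1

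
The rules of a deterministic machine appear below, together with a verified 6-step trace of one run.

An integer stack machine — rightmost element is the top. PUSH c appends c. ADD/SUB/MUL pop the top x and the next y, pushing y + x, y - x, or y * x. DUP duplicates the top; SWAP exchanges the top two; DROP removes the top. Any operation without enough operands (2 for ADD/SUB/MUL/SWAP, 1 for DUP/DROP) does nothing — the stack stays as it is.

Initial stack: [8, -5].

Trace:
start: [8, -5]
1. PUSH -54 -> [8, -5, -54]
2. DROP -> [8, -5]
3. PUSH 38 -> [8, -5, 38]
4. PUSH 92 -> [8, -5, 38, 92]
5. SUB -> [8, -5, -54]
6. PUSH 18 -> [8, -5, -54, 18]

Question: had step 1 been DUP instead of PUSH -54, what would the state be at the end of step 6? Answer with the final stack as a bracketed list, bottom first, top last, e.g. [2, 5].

(re-executing from step 1 with the substitution; state before step 1: [8, -5])
1. DUP -> [8, -5, -5]
2. DROP -> [8, -5]
3. PUSH 38 -> [8, -5, 38]
4. PUSH 92 -> [8, -5, 38, 92]
5. SUB -> [8, -5, -54]
6. PUSH 18 -> [8, -5, -54, 18]

[8, -5, -54, 18]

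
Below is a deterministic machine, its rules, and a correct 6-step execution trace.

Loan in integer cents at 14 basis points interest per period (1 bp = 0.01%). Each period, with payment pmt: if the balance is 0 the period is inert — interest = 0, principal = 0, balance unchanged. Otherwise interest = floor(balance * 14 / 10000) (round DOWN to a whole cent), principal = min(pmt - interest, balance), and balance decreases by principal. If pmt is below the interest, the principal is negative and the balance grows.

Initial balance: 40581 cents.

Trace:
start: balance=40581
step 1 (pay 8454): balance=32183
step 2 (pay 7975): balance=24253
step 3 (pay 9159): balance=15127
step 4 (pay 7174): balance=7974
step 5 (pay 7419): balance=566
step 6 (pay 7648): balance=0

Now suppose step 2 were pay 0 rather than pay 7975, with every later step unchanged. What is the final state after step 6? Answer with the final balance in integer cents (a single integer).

(re-executing from step 2 with the substitution; state before step 2: balance=32183)
step 2 (pay 0): balance=32228
step 3 (pay 9159): balance=23114
step 4 (pay 7174): balance=15972
step 5 (pay 7419): balance=8575
step 6 (pay 7648): balance=939

939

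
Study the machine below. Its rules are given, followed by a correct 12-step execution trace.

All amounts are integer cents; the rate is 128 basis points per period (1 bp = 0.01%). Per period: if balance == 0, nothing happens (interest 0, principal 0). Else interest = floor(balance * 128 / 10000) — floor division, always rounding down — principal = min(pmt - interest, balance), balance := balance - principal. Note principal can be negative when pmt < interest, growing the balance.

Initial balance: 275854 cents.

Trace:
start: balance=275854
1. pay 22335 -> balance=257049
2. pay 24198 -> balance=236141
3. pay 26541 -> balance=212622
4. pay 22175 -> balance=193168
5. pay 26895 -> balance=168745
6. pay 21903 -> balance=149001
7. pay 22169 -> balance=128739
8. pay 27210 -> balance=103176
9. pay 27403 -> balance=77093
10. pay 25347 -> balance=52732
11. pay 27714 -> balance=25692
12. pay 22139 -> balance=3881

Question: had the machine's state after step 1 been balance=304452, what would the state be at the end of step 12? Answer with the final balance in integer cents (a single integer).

58402

state after step 1 := balance=304452
2. pay 24198 -> balance=284150
3. pay 26541 -> balance=261246
4. pay 22175 -> balance=242414
5. pay 26895 -> balance=218621
6. pay 21903 -> balance=199516
7. pay 22169 -> balance=179900
8. pay 27210 -> balance=154992
9. pay 27403 -> balance=129572
10. pay 25347 -> balance=105883
11. pay 27714 -> balance=79524
12. pay 22139 -> balance=58402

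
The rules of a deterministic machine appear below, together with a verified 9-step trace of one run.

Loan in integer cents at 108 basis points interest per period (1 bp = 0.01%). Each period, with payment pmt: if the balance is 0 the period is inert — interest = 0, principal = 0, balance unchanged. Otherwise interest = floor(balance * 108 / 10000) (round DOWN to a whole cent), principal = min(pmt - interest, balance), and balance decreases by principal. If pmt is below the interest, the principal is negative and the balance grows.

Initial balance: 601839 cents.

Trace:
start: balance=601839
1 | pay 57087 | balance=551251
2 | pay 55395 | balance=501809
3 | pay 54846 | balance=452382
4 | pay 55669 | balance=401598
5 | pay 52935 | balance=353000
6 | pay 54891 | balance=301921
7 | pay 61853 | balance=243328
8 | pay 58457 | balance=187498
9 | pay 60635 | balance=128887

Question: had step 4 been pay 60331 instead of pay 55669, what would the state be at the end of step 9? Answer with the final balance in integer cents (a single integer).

(re-executing from step 4 with the substitution; state before step 4: balance=452382)
4 | pay 60331 | balance=396936
5 | pay 52935 | balance=348287
6 | pay 54891 | balance=297157
7 | pay 61853 | balance=238513
8 | pay 58457 | balance=182631
9 | pay 60635 | balance=123968

123968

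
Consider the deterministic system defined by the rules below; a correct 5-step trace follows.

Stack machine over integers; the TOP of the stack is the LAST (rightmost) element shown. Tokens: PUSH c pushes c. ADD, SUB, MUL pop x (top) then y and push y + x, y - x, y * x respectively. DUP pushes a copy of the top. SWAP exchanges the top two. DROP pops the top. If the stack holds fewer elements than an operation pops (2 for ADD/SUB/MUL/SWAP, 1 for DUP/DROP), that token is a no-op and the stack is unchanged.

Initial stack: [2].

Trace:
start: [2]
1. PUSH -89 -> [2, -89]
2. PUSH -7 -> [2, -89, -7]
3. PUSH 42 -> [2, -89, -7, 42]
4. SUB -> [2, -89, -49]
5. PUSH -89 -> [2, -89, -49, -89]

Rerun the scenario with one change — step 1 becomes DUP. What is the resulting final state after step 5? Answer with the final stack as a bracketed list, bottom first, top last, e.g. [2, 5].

[2, 2, -49, -89]

(re-executing from step 1 with the substitution; state before step 1: [2])
1. DUP -> [2, 2]
2. PUSH -7 -> [2, 2, -7]
3. PUSH 42 -> [2, 2, -7, 42]
4. SUB -> [2, 2, -49]
5. PUSH -89 -> [2, 2, -49, -89]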